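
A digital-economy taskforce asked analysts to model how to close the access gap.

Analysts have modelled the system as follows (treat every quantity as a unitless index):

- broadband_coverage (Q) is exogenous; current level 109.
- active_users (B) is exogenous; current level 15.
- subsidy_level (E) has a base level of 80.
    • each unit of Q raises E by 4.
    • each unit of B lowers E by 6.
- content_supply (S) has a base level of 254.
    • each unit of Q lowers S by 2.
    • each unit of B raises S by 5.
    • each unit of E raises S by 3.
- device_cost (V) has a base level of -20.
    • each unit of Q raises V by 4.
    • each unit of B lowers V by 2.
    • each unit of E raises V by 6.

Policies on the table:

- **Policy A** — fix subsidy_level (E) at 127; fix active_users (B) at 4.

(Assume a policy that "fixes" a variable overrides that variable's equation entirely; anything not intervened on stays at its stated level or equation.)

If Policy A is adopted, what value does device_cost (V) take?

1170

Policy A (E := 127, B := 4):
  Q = 109
  B = 4
  E = 127
  V = -20 + 4·109 − 2·4 + 6·127 = 1170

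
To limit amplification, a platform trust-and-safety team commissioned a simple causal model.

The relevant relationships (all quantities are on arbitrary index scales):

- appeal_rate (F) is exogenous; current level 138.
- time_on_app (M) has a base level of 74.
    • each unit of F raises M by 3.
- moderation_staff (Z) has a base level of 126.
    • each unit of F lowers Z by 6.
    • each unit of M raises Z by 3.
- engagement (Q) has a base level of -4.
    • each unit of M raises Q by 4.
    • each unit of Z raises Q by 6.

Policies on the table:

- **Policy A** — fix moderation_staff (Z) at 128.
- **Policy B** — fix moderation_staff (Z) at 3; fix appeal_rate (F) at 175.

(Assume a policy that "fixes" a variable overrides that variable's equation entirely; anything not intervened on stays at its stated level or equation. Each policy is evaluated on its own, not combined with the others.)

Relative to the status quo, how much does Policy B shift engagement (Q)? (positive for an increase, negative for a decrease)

-4110

Baseline:
  F = 138
  M = 74 + 3·138 = 488
  Z = 126 − 6·138 + 3·488 = 762
  Q = -4 + 4·488 + 6·762 = 6520
Policy B (Z := 3, F := 175):
  F = 175
  M = 74 + 3·175 = 599
  Z = 3
  Q = -4 + 4·599 + 6·3 = 2410
Change in Q: 2410 − 6520 = -4110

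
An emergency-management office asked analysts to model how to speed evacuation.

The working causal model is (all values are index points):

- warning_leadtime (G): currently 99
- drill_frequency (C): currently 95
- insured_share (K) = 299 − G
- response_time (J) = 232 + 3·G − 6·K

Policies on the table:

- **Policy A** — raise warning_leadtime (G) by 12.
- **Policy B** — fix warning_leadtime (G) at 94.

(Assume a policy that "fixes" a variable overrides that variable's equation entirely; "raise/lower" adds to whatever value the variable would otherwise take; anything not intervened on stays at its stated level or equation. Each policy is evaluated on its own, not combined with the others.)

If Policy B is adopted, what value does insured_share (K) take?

Policy B (G := 94):
  G = 94
  K = 299 − 94 = 205

205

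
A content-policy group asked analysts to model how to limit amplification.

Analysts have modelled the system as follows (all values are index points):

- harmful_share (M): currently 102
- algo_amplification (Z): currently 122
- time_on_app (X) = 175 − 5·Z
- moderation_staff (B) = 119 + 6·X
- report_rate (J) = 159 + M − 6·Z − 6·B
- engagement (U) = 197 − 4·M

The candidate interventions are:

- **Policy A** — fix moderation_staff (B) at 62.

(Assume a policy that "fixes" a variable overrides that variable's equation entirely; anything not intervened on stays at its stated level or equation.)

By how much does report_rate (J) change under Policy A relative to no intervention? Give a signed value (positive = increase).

-15318

Baseline:
  M = 102
  Z = 122
  X = 175 − 5·122 = -435
  B = 119 + 6·(-435) = -2491
  J = 159 + 102 − 6·122 − 6·(-2491) = 14475
Policy A (B := 62):
  M = 102
  Z = 122
  X = 175 − 5·122 = -435
  B = 62
  J = 159 + 102 − 6·122 − 6·62 = -843
Change in J: -843 − 14475 = -15318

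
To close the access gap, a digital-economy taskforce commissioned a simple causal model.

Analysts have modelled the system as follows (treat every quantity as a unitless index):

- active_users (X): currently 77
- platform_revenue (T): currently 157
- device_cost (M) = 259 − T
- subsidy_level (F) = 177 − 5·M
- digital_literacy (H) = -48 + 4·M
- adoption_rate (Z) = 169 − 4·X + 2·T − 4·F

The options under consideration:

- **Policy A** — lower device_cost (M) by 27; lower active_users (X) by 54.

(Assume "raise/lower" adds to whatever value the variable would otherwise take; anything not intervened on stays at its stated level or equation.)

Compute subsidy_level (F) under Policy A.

Policy A (M − 27, X − 54):
  T = 157
  M = 259 − 157 (−27 from intervention) = 75
  F = 177 − 5·75 = -198

-198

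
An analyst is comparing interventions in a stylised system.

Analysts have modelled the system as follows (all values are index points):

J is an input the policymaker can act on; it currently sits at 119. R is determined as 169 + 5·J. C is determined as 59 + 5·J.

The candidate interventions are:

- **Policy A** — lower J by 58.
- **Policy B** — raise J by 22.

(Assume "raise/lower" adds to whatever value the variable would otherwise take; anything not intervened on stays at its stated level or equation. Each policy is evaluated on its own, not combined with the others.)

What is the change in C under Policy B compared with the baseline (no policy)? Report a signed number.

Baseline:
  J = 119
  C = 59 + 5·119 = 654
Policy B (J + 22):
  J = 119 + 22 = 141
  C = 59 + 5·141 = 764
Change in C: 764 − 654 = 110

110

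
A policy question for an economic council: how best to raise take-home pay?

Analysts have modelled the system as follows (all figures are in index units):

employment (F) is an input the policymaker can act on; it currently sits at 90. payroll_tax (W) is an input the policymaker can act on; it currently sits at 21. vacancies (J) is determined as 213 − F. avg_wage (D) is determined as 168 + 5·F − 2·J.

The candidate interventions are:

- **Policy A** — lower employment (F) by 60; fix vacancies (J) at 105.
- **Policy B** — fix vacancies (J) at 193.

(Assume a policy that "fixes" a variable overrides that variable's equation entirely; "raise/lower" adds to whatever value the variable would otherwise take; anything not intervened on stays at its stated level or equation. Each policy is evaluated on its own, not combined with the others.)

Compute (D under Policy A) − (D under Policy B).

-124

Policy A (F − 60, J := 105):
  F = 90 − 60 = 30
  J = 105
  D = 168 + 5·30 − 2·105 = 108
Policy B (J := 193):
  F = 90
  J = 193
  D = 168 + 5·90 − 2·193 = 232
D: 108 − 232 = -124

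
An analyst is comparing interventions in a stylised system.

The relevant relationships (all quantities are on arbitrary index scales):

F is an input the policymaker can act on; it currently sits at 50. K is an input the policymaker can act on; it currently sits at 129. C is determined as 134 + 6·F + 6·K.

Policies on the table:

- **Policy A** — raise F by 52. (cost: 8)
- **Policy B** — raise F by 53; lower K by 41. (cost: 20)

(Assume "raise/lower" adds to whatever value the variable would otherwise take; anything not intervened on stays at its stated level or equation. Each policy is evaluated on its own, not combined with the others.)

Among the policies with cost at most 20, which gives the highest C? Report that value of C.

1520

Policy A (F + 52):
  F = 50 + 52 = 102
  K = 129
  C = 134 + 6·102 + 6·129 = 1520
Policy B (F + 53, K − 41):
  F = 50 + 53 = 103
  K = 129 − 41 = 88
  C = 134 + 6·103 + 6·88 = 1280
Comparing — Policy A: C=1520, Policy B: C=1280. Highest is 1520 (Policy A).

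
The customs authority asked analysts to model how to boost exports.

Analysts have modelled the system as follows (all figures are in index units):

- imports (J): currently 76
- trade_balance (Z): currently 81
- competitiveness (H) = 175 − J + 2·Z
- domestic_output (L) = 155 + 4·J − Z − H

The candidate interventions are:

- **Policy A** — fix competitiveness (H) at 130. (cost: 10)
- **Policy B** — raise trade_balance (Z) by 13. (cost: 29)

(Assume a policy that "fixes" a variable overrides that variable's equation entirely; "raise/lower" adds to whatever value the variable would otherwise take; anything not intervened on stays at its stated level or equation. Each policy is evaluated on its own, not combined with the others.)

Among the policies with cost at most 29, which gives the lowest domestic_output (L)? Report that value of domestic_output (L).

Policy A (H := 130):
  J = 76
  Z = 81
  H = 130
  L = 155 + 4·76 − 81 − 130 = 248
Policy B (Z + 13):
  J = 76
  Z = 81 + 13 = 94
  H = 175 − 76 + 2·94 = 287
  L = 155 + 4·76 − 94 − 287 = 78
Comparing — Policy A: L=248, Policy B: L=78. Lowest is 78 (Policy B).

78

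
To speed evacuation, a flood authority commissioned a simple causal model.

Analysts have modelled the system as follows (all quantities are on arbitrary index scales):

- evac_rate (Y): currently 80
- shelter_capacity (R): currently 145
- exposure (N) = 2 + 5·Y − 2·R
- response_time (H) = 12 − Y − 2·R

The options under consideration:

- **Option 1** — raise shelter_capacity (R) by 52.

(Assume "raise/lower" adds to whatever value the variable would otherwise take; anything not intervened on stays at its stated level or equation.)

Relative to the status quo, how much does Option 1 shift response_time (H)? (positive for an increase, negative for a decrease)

Baseline:
  Y = 80
  R = 145
  H = 12 − 80 − 2·145 = -358
Option 1 (R + 52):
  Y = 80
  R = 145 + 52 = 197
  H = 12 − 80 − 2·197 = -462
Change in H: -462 − (-358) = -104

-104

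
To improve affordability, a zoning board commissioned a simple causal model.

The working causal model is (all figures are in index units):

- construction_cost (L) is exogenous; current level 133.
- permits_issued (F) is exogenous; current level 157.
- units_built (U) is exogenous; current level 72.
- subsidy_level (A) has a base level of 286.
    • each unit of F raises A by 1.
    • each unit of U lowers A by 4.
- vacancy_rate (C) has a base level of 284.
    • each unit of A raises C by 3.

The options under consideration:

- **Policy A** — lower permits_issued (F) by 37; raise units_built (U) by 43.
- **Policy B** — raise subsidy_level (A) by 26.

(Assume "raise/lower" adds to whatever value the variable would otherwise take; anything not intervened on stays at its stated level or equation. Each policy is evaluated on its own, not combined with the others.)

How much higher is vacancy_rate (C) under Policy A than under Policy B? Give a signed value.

-705

Policy A (F − 37, U + 43):
  F = 157 − 37 = 120
  U = 72 + 43 = 115
  A = 286 + 120 − 4·115 = -54
  C = 284 + 3·(-54) = 122
Policy B (A + 26):
  F = 157
  U = 72
  A = 286 + 157 − 4·72 (+26 from intervention) = 181
  C = 284 + 3·181 = 827
C: 122 − 827 = -705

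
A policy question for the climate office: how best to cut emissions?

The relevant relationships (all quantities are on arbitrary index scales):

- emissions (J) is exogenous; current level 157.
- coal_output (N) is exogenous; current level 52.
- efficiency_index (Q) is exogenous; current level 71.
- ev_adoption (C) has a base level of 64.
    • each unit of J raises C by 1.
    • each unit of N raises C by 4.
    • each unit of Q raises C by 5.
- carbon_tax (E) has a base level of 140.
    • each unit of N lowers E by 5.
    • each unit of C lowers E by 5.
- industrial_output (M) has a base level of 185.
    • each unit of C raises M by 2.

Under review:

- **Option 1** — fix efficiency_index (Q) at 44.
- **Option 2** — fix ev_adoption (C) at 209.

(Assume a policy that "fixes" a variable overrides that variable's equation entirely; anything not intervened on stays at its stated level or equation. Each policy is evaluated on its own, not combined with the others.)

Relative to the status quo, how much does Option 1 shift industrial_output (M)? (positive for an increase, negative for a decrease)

-270

Baseline:
  J = 157
  N = 52
  Q = 71
  C = 64 + 157 + 4·52 + 5·71 = 784
  M = 185 + 2·784 = 1753
Option 1 (Q := 44):
  J = 157
  N = 52
  Q = 44
  C = 64 + 157 + 4·52 + 5·44 = 649
  M = 185 + 2·649 = 1483
Change in M: 1483 − 1753 = -270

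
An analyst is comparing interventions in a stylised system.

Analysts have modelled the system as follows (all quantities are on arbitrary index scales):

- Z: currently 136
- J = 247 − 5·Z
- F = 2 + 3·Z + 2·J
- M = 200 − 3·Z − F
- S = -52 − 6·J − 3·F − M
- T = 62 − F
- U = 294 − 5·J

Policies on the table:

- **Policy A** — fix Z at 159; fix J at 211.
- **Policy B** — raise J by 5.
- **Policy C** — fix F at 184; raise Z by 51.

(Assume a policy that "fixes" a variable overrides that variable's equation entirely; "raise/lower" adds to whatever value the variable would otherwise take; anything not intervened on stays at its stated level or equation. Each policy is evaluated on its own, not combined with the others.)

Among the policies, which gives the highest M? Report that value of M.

Policy A (Z := 159, J := 211):
  Z = 159
  J = 211
  F = 2 + 3·159 + 2·211 = 901
  M = 200 − 3·159 − 901 = -1178
Policy B (J + 5):
  Z = 136
  J = 247 − 5·136 (+5 from intervention) = -428
  F = 2 + 3·136 + 2·(-428) = -446
  M = 200 − 3·136 − (-446) = 238
Policy C (F := 184, Z + 51):
  Z = 136 + 51 = 187
  J = 247 − 5·187 = -688
  F = 184
  M = 200 − 3·187 − 184 = -545
Comparing — Policy A: M=-1178, Policy B: M=238, Policy C: M=-545. Highest is 238 (Policy B).

238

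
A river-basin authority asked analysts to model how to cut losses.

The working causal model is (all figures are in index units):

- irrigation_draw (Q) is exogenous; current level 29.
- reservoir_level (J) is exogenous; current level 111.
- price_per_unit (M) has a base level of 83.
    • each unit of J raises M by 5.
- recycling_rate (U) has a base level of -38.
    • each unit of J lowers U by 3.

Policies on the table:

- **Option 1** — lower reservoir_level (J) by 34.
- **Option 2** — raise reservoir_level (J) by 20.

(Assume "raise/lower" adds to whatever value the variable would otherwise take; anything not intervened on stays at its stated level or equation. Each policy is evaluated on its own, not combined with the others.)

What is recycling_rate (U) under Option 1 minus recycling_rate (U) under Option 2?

Option 1 (J − 34):
  J = 111 − 34 = 77
  U = -38 − 3·77 = -269
Option 2 (J + 20):
  J = 111 + 20 = 131
  U = -38 − 3·131 = -431
U: -269 − (-431) = 162

162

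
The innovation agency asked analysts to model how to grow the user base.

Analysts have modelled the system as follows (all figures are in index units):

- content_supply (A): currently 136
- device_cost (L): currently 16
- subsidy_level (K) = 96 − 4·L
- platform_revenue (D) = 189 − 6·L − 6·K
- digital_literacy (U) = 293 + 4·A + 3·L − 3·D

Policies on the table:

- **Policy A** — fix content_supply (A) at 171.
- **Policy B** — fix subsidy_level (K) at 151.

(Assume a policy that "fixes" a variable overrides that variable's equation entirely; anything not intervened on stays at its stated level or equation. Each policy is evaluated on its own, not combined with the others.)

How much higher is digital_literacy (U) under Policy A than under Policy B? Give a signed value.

Policy A (A := 171):
  A = 171
  L = 16
  K = 96 − 4·16 = 32
  D = 189 − 6·16 − 6·32 = -99
  U = 293 + 4·171 + 3·16 − 3·(-99) = 1322
Policy B (K := 151):
  A = 136
  L = 16
  K = 151
  D = 189 − 6·16 − 6·151 = -813
  U = 293 + 4·136 + 3·16 − 3·(-813) = 3324
U: 1322 − 3324 = -2002

-2002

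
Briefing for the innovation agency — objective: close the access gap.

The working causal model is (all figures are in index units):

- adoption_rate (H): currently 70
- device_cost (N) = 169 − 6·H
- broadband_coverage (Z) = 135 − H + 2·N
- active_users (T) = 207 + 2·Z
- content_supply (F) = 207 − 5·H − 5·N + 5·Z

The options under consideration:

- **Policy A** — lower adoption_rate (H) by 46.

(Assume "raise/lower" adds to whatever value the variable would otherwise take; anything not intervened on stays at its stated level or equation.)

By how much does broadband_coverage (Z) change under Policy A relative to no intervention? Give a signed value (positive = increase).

598

Baseline:
  H = 70
  N = 169 − 6·70 = -251
  Z = 135 − 70 + 2·(-251) = -437
Policy A (H − 46):
  H = 70 − 46 = 24
  N = 169 − 6·24 = 25
  Z = 135 − 24 + 2·25 = 161
Change in Z: 161 − (-437) = 598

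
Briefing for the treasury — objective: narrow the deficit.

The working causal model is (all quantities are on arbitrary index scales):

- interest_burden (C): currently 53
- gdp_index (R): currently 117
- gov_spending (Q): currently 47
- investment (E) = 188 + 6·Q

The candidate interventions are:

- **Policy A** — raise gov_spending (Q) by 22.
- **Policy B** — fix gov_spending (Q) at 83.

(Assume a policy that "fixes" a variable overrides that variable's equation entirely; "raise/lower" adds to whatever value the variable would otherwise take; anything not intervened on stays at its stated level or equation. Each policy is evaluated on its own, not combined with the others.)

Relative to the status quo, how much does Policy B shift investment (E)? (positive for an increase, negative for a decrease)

Baseline:
  Q = 47
  E = 188 + 6·47 = 470
Policy B (Q := 83):
  Q = 83
  E = 188 + 6·83 = 686
Change in E: 686 − 470 = 216

216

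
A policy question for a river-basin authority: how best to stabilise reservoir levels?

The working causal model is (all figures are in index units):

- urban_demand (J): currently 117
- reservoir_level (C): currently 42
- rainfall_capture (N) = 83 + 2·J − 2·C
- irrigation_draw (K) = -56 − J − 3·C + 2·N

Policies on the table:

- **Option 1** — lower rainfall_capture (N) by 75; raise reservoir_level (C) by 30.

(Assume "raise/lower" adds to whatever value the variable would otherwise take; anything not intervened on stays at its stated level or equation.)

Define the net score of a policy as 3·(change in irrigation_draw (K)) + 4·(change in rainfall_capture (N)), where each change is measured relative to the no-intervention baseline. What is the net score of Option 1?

-1620

Baseline:
  J = 117
  C = 42
  N = 83 + 2·117 − 2·42 = 233
  K = -56 − 117 − 3·42 + 2·233 = 167
Option 1 (N − 75, C + 30):
  J = 117
  C = 42 + 30 = 72
  N = 83 + 2·117 − 2·72 (−75 from intervention) = 98
  K = -56 − 117 − 3·72 + 2·98 = -193
ΔK = -193 − 167 = -360; ΔN = 98 − 233 = -135
Score = 3·(-360) + 4·(-135) = -1620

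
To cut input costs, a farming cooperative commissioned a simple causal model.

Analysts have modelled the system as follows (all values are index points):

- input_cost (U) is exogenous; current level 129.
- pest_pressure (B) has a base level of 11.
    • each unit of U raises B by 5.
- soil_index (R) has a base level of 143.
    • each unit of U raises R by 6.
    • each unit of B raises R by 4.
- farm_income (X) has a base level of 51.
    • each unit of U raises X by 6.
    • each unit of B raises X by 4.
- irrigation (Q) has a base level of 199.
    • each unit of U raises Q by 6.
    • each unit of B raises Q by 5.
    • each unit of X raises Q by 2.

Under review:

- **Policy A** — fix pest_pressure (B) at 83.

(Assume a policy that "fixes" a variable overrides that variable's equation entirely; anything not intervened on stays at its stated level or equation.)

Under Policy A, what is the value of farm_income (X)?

1157

Policy A (B := 83):
  U = 129
  B = 83
  X = 51 + 6·129 + 4·83 = 1157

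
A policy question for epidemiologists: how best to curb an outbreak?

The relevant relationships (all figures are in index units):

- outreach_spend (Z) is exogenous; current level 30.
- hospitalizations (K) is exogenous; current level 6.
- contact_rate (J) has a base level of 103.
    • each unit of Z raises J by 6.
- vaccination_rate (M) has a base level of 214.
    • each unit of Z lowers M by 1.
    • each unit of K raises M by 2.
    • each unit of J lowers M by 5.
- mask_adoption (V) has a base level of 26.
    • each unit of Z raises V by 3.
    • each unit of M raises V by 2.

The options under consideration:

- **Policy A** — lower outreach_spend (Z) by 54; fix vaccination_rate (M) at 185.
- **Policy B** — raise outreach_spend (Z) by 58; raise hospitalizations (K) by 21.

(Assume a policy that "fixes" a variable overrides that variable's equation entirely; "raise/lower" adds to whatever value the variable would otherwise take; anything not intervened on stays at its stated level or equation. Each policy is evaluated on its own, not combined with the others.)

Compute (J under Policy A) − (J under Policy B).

Policy A (Z − 54, M := 185):
  Z = 30 − 54 = -24
  J = 103 + 6·(-24) = -41
Policy B (Z + 58, K + 21):
  Z = 30 + 58 = 88
  J = 103 + 6·88 = 631
J: -41 − 631 = -672

-672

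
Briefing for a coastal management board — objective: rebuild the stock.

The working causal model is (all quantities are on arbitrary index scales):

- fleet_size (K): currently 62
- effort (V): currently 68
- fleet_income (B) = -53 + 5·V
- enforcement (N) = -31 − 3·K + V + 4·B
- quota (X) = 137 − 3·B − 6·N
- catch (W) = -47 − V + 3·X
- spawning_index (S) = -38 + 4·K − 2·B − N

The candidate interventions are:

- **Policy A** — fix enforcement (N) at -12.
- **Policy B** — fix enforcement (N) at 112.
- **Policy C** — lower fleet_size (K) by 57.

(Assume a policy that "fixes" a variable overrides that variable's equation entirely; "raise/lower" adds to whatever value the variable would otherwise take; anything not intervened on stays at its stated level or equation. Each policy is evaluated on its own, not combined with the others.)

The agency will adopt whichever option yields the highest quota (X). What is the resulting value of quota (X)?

Policy A (N := -12):
  K = 62
  V = 68
  B = -53 + 5·68 = 287
  N = -12
  X = 137 − 3·287 − 6·(-12) = -652
Policy B (N := 112):
  K = 62
  V = 68
  B = -53 + 5·68 = 287
  N = 112
  X = 137 − 3·287 − 6·112 = -1396
Policy C (K − 57):
  K = 62 − 57 = 5
  V = 68
  B = -53 + 5·68 = 287
  N = -31 − 3·5 + 68 + 4·287 = 1170
  X = 137 − 3·287 − 6·1170 = -7744
Comparing — Policy A: X=-652, Policy B: X=-1396, Policy C: X=-7744. Highest is -652 (Policy A).

-652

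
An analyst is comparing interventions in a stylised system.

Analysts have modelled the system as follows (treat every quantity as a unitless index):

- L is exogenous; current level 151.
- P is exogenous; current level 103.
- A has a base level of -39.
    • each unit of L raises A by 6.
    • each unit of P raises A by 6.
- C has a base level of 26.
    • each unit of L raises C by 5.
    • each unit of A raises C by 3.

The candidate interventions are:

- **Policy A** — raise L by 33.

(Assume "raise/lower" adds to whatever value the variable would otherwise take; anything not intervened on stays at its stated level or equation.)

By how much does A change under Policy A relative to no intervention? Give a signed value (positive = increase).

Baseline:
  L = 151
  P = 103
  A = -39 + 6·151 + 6·103 = 1485
Policy A (L + 33):
  L = 151 + 33 = 184
  P = 103
  A = -39 + 6·184 + 6·103 = 1683
Change in A: 1683 − 1485 = 198

198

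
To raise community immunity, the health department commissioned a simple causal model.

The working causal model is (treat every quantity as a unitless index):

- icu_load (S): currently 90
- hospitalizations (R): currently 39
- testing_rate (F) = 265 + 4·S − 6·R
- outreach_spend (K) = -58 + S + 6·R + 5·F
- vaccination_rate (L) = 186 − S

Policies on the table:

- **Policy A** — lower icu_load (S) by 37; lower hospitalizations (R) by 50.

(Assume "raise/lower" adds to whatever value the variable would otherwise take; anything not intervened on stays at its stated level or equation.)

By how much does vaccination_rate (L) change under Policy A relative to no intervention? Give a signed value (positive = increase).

Baseline:
  S = 90
  L = 186 − 90 = 96
Policy A (S − 37, R − 50):
  S = 90 − 37 = 53
  L = 186 − 53 = 133
Change in L: 133 − 96 = 37

37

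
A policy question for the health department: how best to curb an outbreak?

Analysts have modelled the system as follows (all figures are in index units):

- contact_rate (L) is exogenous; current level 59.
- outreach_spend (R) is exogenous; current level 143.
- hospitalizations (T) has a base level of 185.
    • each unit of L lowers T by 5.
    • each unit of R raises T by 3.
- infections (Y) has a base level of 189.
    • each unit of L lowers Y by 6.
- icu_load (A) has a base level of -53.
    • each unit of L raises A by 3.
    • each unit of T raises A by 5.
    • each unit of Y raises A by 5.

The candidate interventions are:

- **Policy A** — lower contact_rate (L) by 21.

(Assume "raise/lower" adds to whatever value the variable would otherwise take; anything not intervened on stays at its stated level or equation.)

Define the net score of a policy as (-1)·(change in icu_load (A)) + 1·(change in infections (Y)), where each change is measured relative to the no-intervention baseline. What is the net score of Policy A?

-966

Baseline:
  L = 59
  R = 143
  T = 185 − 5·59 + 3·143 = 319
  Y = 189 − 6·59 = -165
  A = -53 + 3·59 + 5·319 + 5·(-165) = 894
Policy A (L − 21):
  L = 59 − 21 = 38
  R = 143
  T = 185 − 5·38 + 3·143 = 424
  Y = 189 − 6·38 = -39
  A = -53 + 3·38 + 5·424 + 5·(-39) = 1986
ΔA = 1986 − 894 = 1092; ΔY = -39 − (-165) = 126
Score = (-1)·1092 + 1·126 = -966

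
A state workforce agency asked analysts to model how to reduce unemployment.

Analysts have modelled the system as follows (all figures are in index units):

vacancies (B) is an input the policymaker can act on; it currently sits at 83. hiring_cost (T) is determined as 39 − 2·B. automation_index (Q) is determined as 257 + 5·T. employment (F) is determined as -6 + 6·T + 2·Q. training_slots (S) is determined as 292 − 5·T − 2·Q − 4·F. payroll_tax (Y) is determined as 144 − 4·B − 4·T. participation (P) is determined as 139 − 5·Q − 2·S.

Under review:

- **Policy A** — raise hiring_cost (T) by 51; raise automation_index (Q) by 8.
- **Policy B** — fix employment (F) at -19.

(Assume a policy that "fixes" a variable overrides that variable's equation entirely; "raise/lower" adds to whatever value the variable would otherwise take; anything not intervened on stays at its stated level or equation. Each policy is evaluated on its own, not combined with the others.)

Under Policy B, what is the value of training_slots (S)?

1759

Policy B (F := -19):
  B = 83
  T = 39 − 2·83 = -127
  Q = 257 + 5·(-127) = -378
  F = -19
  S = 292 − 5·(-127) − 2·(-378) − 4·(-19) = 1759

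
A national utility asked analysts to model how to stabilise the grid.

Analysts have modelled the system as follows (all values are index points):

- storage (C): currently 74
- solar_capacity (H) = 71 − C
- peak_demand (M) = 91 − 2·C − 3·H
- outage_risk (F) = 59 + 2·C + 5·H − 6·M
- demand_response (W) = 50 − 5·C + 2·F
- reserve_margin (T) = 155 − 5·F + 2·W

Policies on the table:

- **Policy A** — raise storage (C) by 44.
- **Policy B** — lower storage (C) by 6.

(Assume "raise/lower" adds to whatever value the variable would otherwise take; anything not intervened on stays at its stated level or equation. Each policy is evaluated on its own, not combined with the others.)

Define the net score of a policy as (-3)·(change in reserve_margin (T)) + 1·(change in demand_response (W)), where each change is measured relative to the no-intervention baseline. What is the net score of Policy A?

Baseline:
  C = 74
  H = 71 − 74 = -3
  M = 91 − 2·74 − 3·(-3) = -48
  F = 59 + 2·74 + 5·(-3) − 6·(-48) = 480
  W = 50 − 5·74 + 2·480 = 640
  T = 155 − 5·480 + 2·640 = -965
Policy A (C + 44):
  C = 74 + 44 = 118
  H = 71 − 118 = -47
  M = 91 − 2·118 − 3·(-47) = -4
  F = 59 + 2·118 + 5·(-47) − 6·(-4) = 84
  W = 50 − 5·118 + 2·84 = -372
  T = 155 − 5·84 + 2·(-372) = -1009
ΔT = -1009 − (-965) = -44; ΔW = -372 − 640 = -1012
Score = (-3)·(-44) + 1·(-1012) = -880

-880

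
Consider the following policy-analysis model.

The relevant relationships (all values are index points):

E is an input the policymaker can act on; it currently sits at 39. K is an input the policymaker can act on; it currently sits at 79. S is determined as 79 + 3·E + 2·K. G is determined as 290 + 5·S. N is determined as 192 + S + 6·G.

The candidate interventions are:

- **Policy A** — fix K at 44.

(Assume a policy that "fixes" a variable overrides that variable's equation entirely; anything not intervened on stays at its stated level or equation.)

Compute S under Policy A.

Policy A (K := 44):
  E = 39
  K = 44
  S = 79 + 3·39 + 2·44 = 284

284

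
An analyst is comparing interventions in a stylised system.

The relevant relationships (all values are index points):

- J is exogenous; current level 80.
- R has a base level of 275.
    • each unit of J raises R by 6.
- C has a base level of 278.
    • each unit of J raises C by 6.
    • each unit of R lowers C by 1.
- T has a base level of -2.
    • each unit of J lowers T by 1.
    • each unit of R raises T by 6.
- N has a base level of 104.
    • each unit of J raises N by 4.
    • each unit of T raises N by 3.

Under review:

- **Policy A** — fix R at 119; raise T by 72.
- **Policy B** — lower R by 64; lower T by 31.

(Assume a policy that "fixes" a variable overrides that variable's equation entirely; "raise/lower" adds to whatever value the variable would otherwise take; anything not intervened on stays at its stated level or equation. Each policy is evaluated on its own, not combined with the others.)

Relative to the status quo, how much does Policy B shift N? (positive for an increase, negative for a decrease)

Baseline:
  J = 80
  R = 275 + 6·80 = 755
  T = -2 − 80 + 6·755 = 4448
  N = 104 + 4·80 + 3·4448 = 13768
Policy B (R − 64, T − 31):
  J = 80
  R = 275 + 6·80 (−64 from intervention) = 691
  T = -2 − 80 + 6·691 (−31 from intervention) = 4033
  N = 104 + 4·80 + 3·4033 = 12523
Change in N: 12523 − 13768 = -1245

-1245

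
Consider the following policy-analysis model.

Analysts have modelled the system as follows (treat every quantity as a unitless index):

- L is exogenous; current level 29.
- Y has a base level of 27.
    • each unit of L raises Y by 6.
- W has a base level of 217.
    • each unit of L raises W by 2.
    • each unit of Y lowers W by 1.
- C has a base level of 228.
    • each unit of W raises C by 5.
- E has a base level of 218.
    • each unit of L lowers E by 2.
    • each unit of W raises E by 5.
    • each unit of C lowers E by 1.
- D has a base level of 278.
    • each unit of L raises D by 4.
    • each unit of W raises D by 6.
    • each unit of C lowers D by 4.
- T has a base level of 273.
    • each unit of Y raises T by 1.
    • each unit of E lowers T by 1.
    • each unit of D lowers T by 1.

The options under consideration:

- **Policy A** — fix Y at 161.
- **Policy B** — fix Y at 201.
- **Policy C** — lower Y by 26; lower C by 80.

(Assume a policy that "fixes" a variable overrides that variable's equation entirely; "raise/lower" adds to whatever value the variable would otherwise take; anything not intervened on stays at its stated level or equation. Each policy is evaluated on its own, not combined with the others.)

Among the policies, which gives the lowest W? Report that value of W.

74

Policy A (Y := 161):
  L = 29
  Y = 161
  W = 217 + 2·29 − 161 = 114
Policy B (Y := 201):
  L = 29
  Y = 201
  W = 217 + 2·29 − 201 = 74
Policy C (Y − 26, C − 80):
  L = 29
  Y = 27 + 6·29 (−26 from intervention) = 175
  W = 217 + 2·29 − 175 = 100
Comparing — Policy A: W=114, Policy B: W=74, Policy C: W=100. Lowest is 74 (Policy B).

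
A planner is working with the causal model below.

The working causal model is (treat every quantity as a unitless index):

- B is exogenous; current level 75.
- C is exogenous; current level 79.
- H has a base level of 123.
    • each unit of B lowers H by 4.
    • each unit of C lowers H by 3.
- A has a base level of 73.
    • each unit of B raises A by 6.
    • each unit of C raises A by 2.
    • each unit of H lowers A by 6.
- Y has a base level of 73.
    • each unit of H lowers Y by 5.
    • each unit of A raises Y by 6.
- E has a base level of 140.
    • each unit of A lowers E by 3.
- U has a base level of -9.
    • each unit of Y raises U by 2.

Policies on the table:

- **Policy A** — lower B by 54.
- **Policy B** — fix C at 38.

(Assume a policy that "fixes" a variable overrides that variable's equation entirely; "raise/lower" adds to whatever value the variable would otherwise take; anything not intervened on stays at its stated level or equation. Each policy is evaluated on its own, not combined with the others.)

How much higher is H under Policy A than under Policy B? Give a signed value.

Policy A (B − 54):
  B = 75 − 54 = 21
  C = 79
  H = 123 − 4·21 − 3·79 = -198
Policy B (C := 38):
  B = 75
  C = 38
  H = 123 − 4·75 − 3·38 = -291
H: -198 − (-291) = 93

93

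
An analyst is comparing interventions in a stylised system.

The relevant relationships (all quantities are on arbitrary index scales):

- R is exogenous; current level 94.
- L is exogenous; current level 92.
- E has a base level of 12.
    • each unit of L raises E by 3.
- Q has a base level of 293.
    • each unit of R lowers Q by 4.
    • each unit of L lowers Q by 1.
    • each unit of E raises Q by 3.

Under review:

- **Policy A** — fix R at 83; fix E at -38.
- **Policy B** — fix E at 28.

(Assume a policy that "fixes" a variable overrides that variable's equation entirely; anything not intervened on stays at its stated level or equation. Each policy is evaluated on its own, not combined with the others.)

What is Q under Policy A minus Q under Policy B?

Policy A (R := 83, E := -38):
  R = 83
  L = 92
  E = -38
  Q = 293 − 4·83 − 92 + 3·(-38) = -245
Policy B (E := 28):
  R = 94
  L = 92
  E = 28
  Q = 293 − 4·94 − 92 + 3·28 = -91
Q: -245 − (-91) = -154

-154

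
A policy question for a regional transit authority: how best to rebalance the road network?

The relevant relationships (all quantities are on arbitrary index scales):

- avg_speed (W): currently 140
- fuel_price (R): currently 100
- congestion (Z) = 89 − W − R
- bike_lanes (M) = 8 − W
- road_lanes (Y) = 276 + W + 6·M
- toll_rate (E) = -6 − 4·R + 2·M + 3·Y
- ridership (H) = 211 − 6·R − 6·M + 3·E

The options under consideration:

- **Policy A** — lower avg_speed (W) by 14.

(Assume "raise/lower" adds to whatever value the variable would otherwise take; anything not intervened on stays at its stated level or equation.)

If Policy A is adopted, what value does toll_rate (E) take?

-1560

Policy A (W − 14):
  W = 140 − 14 = 126
  R = 100
  M = 8 − 126 = -118
  Y = 276 + 126 + 6·(-118) = -306
  E = -6 − 4·100 + 2·(-118) + 3·(-306) = -1560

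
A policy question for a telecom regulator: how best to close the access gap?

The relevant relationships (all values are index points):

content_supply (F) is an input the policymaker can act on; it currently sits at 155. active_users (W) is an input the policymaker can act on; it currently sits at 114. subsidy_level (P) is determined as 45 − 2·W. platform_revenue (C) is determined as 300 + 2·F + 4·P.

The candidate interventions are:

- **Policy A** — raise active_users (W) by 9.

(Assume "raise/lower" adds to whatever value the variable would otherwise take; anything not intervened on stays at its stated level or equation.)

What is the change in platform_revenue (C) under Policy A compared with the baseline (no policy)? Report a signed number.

-72

Baseline:
  F = 155
  W = 114
  P = 45 − 2·114 = -183
  C = 300 + 2·155 + 4·(-183) = -122
Policy A (W + 9):
  F = 155
  W = 114 + 9 = 123
  P = 45 − 2·123 = -201
  C = 300 + 2·155 + 4·(-201) = -194
Change in C: -194 − (-122) = -72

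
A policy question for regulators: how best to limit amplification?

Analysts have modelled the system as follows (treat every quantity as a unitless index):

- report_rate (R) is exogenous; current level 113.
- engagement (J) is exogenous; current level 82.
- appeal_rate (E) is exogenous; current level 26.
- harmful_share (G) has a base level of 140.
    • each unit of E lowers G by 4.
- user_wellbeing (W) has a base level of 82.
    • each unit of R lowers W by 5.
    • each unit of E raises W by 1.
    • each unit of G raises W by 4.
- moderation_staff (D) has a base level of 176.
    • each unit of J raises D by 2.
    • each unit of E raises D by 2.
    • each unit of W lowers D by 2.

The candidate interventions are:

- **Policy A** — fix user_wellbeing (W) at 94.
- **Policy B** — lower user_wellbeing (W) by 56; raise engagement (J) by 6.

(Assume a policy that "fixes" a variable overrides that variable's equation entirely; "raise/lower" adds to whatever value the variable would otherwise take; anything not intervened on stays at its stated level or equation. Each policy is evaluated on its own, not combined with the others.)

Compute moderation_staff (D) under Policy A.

Policy A (W := 94):
  R = 113
  J = 82
  E = 26
  G = 140 − 4·26 = 36
  W = 94
  D = 176 + 2·82 + 2·26 − 2·94 = 204

204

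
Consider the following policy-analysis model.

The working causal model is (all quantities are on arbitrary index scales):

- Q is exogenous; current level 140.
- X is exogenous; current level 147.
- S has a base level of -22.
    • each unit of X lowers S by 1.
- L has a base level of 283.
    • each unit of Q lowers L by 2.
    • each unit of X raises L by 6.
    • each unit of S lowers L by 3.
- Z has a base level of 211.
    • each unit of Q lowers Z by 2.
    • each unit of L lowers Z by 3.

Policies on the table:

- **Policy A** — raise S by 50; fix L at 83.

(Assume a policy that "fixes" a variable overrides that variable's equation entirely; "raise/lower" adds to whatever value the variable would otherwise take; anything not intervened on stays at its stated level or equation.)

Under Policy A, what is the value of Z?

-318

Policy A (S + 50, L := 83):
  Q = 140
  X = 147
  S = -22 − 147 (+50 from intervention) = -119
  L = 83
  Z = 211 − 2·140 − 3·83 = -318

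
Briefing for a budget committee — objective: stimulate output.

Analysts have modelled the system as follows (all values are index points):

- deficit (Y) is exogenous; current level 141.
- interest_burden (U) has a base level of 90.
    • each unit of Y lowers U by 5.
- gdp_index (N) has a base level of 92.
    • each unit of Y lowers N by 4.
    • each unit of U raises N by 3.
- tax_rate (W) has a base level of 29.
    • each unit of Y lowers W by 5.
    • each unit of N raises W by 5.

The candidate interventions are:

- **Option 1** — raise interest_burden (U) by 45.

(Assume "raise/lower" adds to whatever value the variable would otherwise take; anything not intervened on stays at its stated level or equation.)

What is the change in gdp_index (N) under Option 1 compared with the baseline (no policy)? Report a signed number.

135

Baseline:
  Y = 141
  U = 90 − 5·141 = -615
  N = 92 − 4·141 + 3·(-615) = -2317
Option 1 (U + 45):
  Y = 141
  U = 90 − 5·141 (+45 from intervention) = -570
  N = 92 − 4·141 + 3·(-570) = -2182
Change in N: -2182 − (-2317) = 135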